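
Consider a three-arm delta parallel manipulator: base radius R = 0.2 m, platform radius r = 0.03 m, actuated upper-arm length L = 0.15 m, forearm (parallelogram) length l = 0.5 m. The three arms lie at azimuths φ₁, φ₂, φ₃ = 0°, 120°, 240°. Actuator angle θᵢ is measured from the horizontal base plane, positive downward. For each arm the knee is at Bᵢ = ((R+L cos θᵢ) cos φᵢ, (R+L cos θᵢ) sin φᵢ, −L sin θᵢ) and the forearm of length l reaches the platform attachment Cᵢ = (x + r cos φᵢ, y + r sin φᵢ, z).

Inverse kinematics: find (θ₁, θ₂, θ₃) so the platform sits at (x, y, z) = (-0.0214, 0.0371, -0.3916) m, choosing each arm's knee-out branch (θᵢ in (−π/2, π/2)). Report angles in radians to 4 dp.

θ₁ = 0.1746, θ₂ = -0.1746, θ₃ = 0.1747

arm 1 (φ=0.0°): x'=-0.0214, y'=0.0371
  A=0.1914, B=-0.3916, C=(l²−L²−A²−y'²−z²)/(2L)=0.1205
  θ1 = atan2(B,A) + arccos(C/0.4359) = 0.1746
arm 2 (φ=120.0°): x'=0.0428, y'=0.0000
  A cos θ + B sin θ = C:  0.1272·cos θ + -0.3916·sin θ = 0.1933
  θ2 = atan2(B,A) + arccos(C/0.4117) = -0.1746
arm 3 (φ=240.0°): x'=-0.0214, y'=-0.0371
  e−x'=0.1914;  (l²−L²−(e−x')²−y'²−z²)/2L = 0.1204
  √(A²+B²)=0.4359;  θ3 = -1.1161+1.2909 ≈ 0.1747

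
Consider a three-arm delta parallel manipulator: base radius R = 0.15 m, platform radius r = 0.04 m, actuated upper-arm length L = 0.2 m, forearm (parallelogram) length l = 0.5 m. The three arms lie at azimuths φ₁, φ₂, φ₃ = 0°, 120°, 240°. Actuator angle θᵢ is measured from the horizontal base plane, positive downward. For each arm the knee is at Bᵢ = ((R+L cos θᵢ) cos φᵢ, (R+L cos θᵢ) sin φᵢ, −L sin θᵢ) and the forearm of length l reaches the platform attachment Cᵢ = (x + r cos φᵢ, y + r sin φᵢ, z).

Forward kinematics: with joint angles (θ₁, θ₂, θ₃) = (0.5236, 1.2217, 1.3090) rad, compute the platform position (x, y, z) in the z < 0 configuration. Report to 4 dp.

(0.1789, 0.0218, -0.5885)

O1 = (0.2832·cos0.0°, 0.2832·sin0.0°, -0.1000) = (0.2832, 0.0000, -0.1000)
φ2=120.0°: virtual centre (-0.0892, 0.1545, -0.1879), radius l
arm 3 at φ=240.0°: e+L cos θ3 = 0.1618;  O3 = (-0.0809, -0.1401, -0.1932)
eliminate P² terms by subtracting sphere 1 from 2 and 3
[-0.7448 0.3090 -0.1759]·P = -0.0231;  [-0.7282 -0.2802 -0.1864]·P = -0.0267
Cramer: x(z) = 0.0339-0.2464z;  y(z) = 0.0072-0.0248z
quadratic in z: (1.0613)z²+(0.3225)z+(-0.1778)=0, √Δ=0.9267 → z ∈ {-0.5885, 0.2847}; z = -0.5885 (taking z<0)
x = 0.1789, y = 0.0218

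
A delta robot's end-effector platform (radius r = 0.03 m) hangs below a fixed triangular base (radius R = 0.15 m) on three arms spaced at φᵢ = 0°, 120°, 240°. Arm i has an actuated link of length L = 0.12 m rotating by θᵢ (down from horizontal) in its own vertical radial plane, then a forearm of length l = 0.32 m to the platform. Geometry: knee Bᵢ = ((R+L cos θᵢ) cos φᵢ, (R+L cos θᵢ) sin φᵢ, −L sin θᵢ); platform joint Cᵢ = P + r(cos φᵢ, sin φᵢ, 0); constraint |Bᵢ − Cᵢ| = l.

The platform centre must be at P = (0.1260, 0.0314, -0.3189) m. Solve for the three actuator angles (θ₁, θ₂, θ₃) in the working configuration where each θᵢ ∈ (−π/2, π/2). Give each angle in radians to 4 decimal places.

rotate P by −φ1: (0.1260, 0.0314, -0.3189)
  e−x'=-0.0060;  (l²−L²−(e−x')²−y'²−z²)/2L = -0.0613
  γ=atan2(-0.3189,-0.0060)=-1.5896;  ψ=arccos(-0.1923)=1.7643;  θ1=γ+ψ≈0.1747
arm 2 (φ=120.0°): x'=-0.0358, y'=-0.1248
  A=0.1558, B=-0.3189, C=(l²−L²−A²−y'²−z²)/(2L)=-0.2231
  θ2 = atan2(B,A) + arccos(C/0.3549) = 1.1343
rotate P by −φ3: (-0.0902, 0.0934, -0.3189)
  e−x'=0.2102;  (l²−L²−(e−x')²−y'²−z²)/2L = -0.2775
  √(A²+B²)=0.3819;  θ3 = -0.9880+2.3842 ≈ 1.3961

θ₁ = 0.1747, θ₂ = 1.1343, θ₃ = 1.3961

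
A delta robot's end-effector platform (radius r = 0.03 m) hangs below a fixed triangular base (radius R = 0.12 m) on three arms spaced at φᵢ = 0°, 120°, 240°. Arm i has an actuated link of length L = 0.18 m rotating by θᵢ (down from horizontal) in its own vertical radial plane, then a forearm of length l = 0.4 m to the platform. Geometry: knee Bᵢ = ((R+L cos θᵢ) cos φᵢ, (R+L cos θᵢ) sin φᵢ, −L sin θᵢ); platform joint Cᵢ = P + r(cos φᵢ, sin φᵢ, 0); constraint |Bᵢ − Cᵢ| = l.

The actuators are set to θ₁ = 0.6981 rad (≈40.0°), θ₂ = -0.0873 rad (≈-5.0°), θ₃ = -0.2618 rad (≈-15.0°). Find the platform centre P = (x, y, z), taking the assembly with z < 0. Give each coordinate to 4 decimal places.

(-0.1295, -0.0194, -0.2944)

arm 1 at φ=0.0°: ρ1 = 0.2279;  O1 = (0.2279, 0.0000, -0.1157)
arm 2 at φ=120.0°: ρ2 = 0.2693;  O2 = (-0.1347, 0.2332, 0.0157)
arm 3 at φ=240.0°: ρ3 = 0.2639;  O3 = (-0.1319, -0.2285, 0.0466)
eliminate P² terms by subtracting sphere 1 from 2 and 3
linear system: -0.7251x+0.4665y = 0.0075−0.2628z; -0.7196x+-0.4570y = 0.0065−0.3246z
Cramer: x(z) = -0.0096+0.4070z;  y(z) = 0.0010+0.0693z
into |P−O₁|² = l²: 1.1704z² + 0.0382z + -0.0902 = 0;  Δ = 0.4237;  z = -0.2944 or 0.2618 → z<0 root = -0.2944
x = -0.1295, y = -0.0194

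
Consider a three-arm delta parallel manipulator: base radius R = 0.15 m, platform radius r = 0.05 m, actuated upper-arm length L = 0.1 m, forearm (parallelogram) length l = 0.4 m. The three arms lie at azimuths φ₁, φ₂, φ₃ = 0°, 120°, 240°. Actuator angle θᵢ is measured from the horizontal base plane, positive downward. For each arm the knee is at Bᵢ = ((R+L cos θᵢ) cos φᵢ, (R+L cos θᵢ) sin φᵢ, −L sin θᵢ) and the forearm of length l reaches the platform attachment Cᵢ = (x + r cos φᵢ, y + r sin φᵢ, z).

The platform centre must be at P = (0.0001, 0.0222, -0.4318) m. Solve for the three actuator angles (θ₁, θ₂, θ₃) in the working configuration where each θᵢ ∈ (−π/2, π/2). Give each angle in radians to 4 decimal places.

θ₁ = 0.7852, θ₂ = 0.6979, θ₃ = 0.8724

arm 1 (φ=0.0°): x'=0.0001, y'=0.0222
  A cos θ + B sin θ = C:  0.0999·cos θ + -0.4318·sin θ = -0.2346
  γ=atan2(-0.4318,0.0999)=-1.3434;  ψ=arccos(-0.5294)=2.1287;  θ1=γ+ψ≈0.7852
rotate P by −φ2: (0.0192, -0.0112, -0.4318)
  e−x'=0.0808;  (l²−L²−(e−x')²−y'²−z²)/2L = -0.2155
  γ=atan2(-0.4318,0.0808)=-1.3858;  ψ=arccos(-0.4907)=2.0836;  θ2=γ+ψ≈0.6979
arm 3 (φ=240.0°): x'=-0.0193, y'=-0.0110
  A=0.1193, B=-0.4318, C=(l²−L²−A²−y'²−z²)/(2L)=-0.2540
  θ3 = atan2(B,A) + arccos(C/0.4480) = 0.8724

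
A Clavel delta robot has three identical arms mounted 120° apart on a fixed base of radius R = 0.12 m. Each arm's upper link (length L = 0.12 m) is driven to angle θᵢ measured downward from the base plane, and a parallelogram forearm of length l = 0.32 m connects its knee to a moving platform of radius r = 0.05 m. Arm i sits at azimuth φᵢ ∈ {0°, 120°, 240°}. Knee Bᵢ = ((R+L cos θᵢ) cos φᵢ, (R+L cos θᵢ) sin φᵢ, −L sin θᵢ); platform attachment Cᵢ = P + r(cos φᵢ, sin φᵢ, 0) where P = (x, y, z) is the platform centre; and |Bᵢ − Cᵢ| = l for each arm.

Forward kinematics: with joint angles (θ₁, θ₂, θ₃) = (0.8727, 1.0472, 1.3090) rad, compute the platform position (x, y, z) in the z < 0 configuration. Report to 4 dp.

(0.0476, 0.0372, -0.3938)

φ1=0.0°: virtual centre (0.1471, 0.0000, -0.0919), radius l
φ2=120.0°: virtual centre (-0.0650, 0.1126, -0.1039), radius l
S3 = (0.1011·cos240.0°, 0.1011·sin240.0°, -0.1159) = (-0.0505, -0.0875, -0.1159)
subtract pairs → two planes through P
[-0.4243 0.2252 -0.0240]·P = -0.0024;  [-0.3953 -0.1750 -0.0480]·P = -0.0065
Cramer: x(z) = 0.0115-0.0919z;  y(z) = 0.0110-0.0666z
sphere 1 gives Az²+Bz+C=0 with A=1.0129, B=0.2073, C=-0.0754;  B²−4AC=0.3486;  roots -0.3938, 0.1891;  negative root z = -0.3938
x = 0.0476, y = 0.0372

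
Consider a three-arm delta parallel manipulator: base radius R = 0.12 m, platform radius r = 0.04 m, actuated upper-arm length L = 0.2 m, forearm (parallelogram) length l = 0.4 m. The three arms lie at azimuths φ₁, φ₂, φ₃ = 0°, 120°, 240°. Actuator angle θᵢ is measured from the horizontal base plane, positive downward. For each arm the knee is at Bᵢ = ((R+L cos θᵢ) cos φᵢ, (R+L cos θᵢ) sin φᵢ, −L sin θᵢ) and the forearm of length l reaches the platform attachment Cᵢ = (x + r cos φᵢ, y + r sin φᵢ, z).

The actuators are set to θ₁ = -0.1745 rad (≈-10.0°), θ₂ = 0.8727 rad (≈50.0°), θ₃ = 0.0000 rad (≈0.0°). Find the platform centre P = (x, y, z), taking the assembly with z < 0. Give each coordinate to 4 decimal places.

(0.1002, -0.1305, -0.2996)

O1 = (0.2770·cos0.0°, 0.2770·sin0.0°, 0.0347) = (0.2770, 0.0000, 0.0347)
O2 = (0.2086·cos120.0°, 0.2086·sin120.0°, -0.1532) = (-0.1043, 0.1806, -0.1532)
φ3=240.0°: virtual centre (-0.1400, -0.2425, 0.0000), radius l
subtract pairs → two planes through P
[-0.7625 0.3612 -0.3759]·P = -0.0109;  [-0.8339 -0.4850 -0.0694]·P = 0.0005
Cramer: x(z) = 0.0076-0.3090z;  y(z) = -0.0142+0.3882z
sphere 1 gives Az²+Bz+C=0 with A=1.2462, B=0.0860, C=-0.0861;  B²−4AC=0.4364;  roots -0.2996, 0.2305;  negative root z = -0.2996
x = 0.1002, y = -0.1305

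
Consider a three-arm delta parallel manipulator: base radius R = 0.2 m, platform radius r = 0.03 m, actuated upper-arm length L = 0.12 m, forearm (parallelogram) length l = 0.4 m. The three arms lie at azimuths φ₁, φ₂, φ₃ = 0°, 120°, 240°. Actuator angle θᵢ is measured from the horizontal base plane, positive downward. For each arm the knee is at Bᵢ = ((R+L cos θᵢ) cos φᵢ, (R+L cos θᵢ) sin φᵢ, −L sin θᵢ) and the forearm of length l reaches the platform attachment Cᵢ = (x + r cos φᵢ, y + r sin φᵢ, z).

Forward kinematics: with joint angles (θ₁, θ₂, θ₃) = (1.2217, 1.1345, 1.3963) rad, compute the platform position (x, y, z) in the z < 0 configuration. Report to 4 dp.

φ1=0.0°: virtual centre (0.2110, 0.0000, -0.1128), radius l
φ2=120.0°: virtual centre (-0.1104, 0.1911, -0.1088), radius l
S3 = (0.1908·cos240.0°, 0.1908·sin240.0°, -0.1182) = (-0.0954, -0.1653, -0.1182)
subtract pairs → two planes through P
[-0.6428 0.3823 0.0080]·P = 0.0033;  [-0.6129 -0.3305 -0.0108]·P = -0.0069
det = 0.4468;  x = 0.0034+-0.0033z,  y = 0.0144+-0.0266z
sphere 1 gives Az²+Bz+C=0 with A=1.0007, B=0.2261, C=-0.1040;  B²−4AC=0.4674;  roots -0.4546, 0.2286;  negative root z = -0.4546
x = 0.0050, y = 0.0265

(0.0050, 0.0265, -0.4546)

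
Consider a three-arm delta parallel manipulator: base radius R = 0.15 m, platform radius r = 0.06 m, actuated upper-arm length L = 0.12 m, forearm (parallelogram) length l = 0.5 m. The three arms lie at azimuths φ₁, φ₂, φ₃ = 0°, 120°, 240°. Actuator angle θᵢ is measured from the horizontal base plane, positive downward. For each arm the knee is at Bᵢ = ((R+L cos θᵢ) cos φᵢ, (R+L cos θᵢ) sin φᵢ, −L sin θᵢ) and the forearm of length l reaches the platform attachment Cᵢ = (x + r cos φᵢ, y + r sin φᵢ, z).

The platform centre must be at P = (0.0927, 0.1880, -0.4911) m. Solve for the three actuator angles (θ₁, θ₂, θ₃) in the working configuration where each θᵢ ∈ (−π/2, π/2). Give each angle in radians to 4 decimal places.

rotate P by −φ1: (0.0927, 0.1880, -0.4911)
  A=-0.0027, B=-0.4911, C=(l²−L²−A²−y'²−z²)/(2L)=-0.1705
  γ=atan2(-0.4911,-0.0027)=-1.5763;  ψ=arccos(-0.3473)=1.9254;  θ1=γ+ψ≈0.3492
arm 2 (φ=120.0°): x'=0.1165, y'=-0.1743
  A=-0.0265, B=-0.4911, C=(l²−L²−A²−y'²−z²)/(2L)=-0.1527
  γ=atan2(-0.4911,-0.0265)=-1.6246;  ψ=arccos(-0.3105)=1.8865;  θ2=γ+ψ≈0.2619
arm 3 (φ=240.0°): x'=-0.2092, y'=-0.0137
  e−x'=0.2992;  (l²−L²−(e−x')²−y'²−z²)/2L = -0.3969
  θ3 = atan2(B,A) + arccos(C/0.5750) = 1.3090

θ₁ = 0.3492, θ₂ = 0.2619, θ₃ = 1.3090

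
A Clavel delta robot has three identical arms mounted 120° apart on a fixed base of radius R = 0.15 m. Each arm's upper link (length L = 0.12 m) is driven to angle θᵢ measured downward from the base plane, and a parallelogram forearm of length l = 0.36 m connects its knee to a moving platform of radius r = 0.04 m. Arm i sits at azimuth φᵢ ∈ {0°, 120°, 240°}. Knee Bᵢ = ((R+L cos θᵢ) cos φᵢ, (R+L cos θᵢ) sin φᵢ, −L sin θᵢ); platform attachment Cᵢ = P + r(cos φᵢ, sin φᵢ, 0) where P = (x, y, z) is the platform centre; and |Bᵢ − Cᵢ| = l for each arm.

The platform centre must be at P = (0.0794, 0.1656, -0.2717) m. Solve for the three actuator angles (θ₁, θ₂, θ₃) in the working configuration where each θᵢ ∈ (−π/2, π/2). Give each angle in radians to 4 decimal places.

θ₁ = -0.0876, θ₂ = -0.2623, θ₃ = 1.3085

φ1=0.0° → target in arm frame (0.0794, 0.1656)
  A cos θ + B sin θ = C:  0.0306·cos θ + -0.2717·sin θ = 0.0542
  θ1 = atan2(B,A) + arccos(C/0.2734) = -0.0876
arm 2 (φ=120.0°): x'=0.1037, y'=-0.1516
  e−x'=0.0063;  (l²−L²−(e−x')²−y'²−z²)/2L = 0.0765
  θ2 = atan2(B,A) + arccos(C/0.2718) = -0.2623
rotate P by −φ3: (-0.1831, -0.0140, -0.2717)
  e−x'=0.2931;  (l²−L²−(e−x')²−y'²−z²)/2L = -0.1864
  θ3 = atan2(B,A) + arccos(C/0.3997) = 1.3085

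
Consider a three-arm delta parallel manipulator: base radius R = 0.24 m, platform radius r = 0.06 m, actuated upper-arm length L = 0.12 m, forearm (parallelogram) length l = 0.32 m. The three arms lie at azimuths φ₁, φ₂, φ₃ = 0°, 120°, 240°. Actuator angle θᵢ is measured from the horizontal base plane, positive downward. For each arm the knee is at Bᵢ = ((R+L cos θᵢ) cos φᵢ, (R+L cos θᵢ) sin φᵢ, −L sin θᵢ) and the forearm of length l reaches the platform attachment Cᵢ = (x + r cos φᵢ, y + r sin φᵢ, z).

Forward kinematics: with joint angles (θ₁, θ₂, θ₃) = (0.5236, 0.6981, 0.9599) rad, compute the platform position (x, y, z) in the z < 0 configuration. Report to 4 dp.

φ1=0.0°: virtual centre (0.2839, 0.0000, -0.0600), radius l
O2 = (0.2719·cos120.0°, 0.2719·sin120.0°, -0.0771) = (-0.1360, 0.2355, -0.0771)
arm 3 at φ=240.0°: ρ3 = 0.2488;  O3 = (-0.1244, -0.2155, -0.0983)
|O₂|²−|O₁|² = -0.0043;  |O₃|²−|O₁|² = -0.0126
plane₁₂: -0.8398x+0.4710y+-0.0343z = -0.0043
Cramer: x(z) = 0.0105-0.0681z;  y(z) = 0.0095-0.0487z
into |P−O₁|² = l²: 1.0070z² + 0.1563z + -0.0239 = 0;  Δ = 0.1208;  z = -0.2502 or 0.0950 → z<0 root = -0.2502
x = 0.0275, y = 0.0217

(0.0275, 0.0217, -0.2502)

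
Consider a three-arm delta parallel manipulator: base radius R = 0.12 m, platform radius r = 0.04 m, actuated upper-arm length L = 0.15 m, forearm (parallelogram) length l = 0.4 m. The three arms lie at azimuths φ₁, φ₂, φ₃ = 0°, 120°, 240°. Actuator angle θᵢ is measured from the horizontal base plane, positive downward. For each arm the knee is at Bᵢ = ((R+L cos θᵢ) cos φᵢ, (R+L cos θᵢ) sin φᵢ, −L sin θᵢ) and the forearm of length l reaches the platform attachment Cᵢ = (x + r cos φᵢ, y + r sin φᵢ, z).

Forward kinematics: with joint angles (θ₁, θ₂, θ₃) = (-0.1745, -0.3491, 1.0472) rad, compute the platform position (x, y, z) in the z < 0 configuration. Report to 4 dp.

(0.0870, 0.1901, -0.2966)

φ1=0.0°: virtual centre (0.2277, 0.0000, 0.0260), radius l
arm 2 at φ=120.0°: ρ2 = 0.2210;  O2 = (-0.1105, 0.1914, 0.0513)
φ3=240.0°: virtual centre (-0.0775, -0.1342, -0.1299), radius l
|O₂|²−|O₁|² = -0.0011;  |O₃|²−|O₁|² = -0.0116
linear system: -0.6764x+0.3827y = -0.0011−0.0505z; -0.6104x+-0.2685y = -0.0116−-0.3119z
Cramer: x(z) = 0.0114-0.2548z;  y(z) = 0.0174-0.5824z
into |P−O₁|² = l²: 1.4041z² + 0.0379z + -0.1122 = 0;  Δ = 0.6318;  z = -0.2966 or 0.2695 → z<0 root = -0.2966
x = 0.0870, y = 0.1901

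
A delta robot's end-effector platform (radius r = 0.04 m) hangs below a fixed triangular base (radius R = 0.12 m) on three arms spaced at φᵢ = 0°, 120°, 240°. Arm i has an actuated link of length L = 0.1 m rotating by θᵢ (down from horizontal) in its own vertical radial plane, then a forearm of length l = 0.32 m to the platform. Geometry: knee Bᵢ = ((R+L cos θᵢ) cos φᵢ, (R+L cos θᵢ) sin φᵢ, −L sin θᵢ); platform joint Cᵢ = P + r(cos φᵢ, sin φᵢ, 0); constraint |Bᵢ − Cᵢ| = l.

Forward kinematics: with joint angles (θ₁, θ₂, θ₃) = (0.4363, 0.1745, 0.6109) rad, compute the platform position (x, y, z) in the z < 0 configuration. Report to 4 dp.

centre 1 = (0.1706·cos0.0°, 0.1706·sin0.0°, -0.0423) = (0.1706, 0.0000, -0.0423)
φ2=120.0°: virtual centre (-0.0892, 0.1546, -0.0174), radius l
arm 3 at φ=240.0°: (R−r)+L cos θ3 = 0.1619;  centre 3 = (-0.0810, -0.1402, -0.0574)
|centre ₂|²−|centre ₁|² = 0.0013;  |centre ₃|²−|centre ₁|² = -0.0014
linear system: -0.5197x+0.3091y = 0.0013−0.0498z; -0.5032x+-0.2804y = -0.0014−-0.0302z
det = 0.3013;  x = 0.0003+0.0154z,  y = 0.0045+-0.1353z
into |P−centre ₁|² = l²: 1.0185z² + 0.0781z + -0.0716 = 0;  Δ = 0.2977;  z = -0.3062 or 0.2295 → z<0 root = -0.3062
x = -0.0044, y = 0.0459

(-0.0044, 0.0459, -0.3062)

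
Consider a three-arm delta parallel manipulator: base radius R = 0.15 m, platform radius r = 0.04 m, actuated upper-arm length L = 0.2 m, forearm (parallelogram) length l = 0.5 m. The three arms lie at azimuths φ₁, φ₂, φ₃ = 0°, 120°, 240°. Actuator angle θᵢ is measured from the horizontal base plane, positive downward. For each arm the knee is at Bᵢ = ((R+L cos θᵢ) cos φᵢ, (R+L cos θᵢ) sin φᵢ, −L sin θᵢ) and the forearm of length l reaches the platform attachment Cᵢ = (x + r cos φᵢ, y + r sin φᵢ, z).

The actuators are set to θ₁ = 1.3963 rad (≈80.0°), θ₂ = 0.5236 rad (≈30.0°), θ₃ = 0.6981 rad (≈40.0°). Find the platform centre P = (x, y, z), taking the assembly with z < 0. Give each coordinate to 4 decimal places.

(-0.2102, 0.0332, -0.5476)

O1 = (0.1447·cos0.0°, 0.1447·sin0.0°, -0.1970) = (0.1447, 0.0000, -0.1970)
O2 = (0.2832·cos120.0°, 0.2832·sin120.0°, -0.1000) = (-0.1416, 0.2453, -0.1000)
O3 = (0.2632·cos240.0°, 0.2632·sin240.0°, -0.1286) = (-0.1316, -0.2279, -0.1286)
subtract pairs → two planes through P
linear system: -0.5726x+0.4905y = 0.0305−0.1939z; -0.5527x+-0.4559y = 0.0261−0.1368z
det = 0.5322;  x = -0.0501+0.2922z,  y = 0.0036+-0.0542z
into |P−O₁|² = l²: 1.0883z² + 0.2796z + -0.1732 = 0;  Δ = 0.8323;  z = -0.5476 or 0.2907 → z<0 root = -0.5476
x = -0.2102, y = 0.0332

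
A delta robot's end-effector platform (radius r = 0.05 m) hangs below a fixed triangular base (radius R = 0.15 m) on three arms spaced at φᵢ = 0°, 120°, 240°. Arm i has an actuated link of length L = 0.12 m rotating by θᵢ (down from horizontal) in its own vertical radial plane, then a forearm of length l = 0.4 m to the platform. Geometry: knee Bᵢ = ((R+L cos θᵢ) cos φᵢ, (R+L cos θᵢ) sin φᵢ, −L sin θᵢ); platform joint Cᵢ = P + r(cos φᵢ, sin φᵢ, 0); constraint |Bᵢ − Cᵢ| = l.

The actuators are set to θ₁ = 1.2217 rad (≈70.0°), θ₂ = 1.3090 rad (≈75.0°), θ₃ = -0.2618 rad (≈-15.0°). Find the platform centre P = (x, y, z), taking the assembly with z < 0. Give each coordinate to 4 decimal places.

arm 1 at φ=0.0°: (R−r)+L cos θ1 = 0.1410;  centre 1 = (0.1410, 0.0000, -0.1128)
φ2=120.0°: virtual centre (-0.0655, 0.1135, -0.1159), radius l
φ3=240.0°: virtual centre (-0.1080, -0.1870, 0.0311), radius l
subtract pairs → two planes through P
plane₁₂: -0.4131x+0.2270y+-0.0063z = -0.0020
det = 0.2676;  x = -0.0099+0.2352z,  y = -0.0268+0.4559z
quadratic in z: (1.2632)z²+(0.1300)z+(-0.1238)=0, √Δ=0.8014 → z ∈ {-0.3687, 0.2658}; z = -0.3687 (taking z<0)
x = -0.0966, y = -0.1949

(-0.0966, -0.1949, -0.3687)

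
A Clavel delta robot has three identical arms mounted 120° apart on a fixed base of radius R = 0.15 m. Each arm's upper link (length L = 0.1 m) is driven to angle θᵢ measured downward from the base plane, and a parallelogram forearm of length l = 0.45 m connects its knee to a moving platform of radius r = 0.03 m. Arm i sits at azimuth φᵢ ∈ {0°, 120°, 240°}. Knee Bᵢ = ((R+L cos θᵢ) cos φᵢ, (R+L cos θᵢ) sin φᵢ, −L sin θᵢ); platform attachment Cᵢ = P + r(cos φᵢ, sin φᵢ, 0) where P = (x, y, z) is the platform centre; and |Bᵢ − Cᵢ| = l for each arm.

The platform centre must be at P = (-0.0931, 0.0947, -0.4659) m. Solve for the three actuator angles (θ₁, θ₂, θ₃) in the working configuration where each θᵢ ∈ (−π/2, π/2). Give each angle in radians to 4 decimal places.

φ1=0.0° → target in arm frame (-0.0931, 0.0947)
  e−x'=0.2131;  (l²−L²−(e−x')²−y'²−z²)/2L = -0.3947
  γ=atan2(-0.4659,0.2131)=-1.1418;  ψ=arccos(-0.7704)=2.4503;  θ1=γ+ψ≈1.3085
φ2=120.0° → target in arm frame (0.1286, 0.0333)
  e−x'=-0.0086;  (l²−L²−(e−x')²−y'²−z²)/2L = -0.1287
  √(A²+B²)=0.4660;  θ2 = -1.5892+1.8507 ≈ 0.2615
arm 3 (φ=240.0°): x'=-0.0355, y'=-0.1280
  e−x'=0.1555;  (l²−L²−(e−x')²−y'²−z²)/2L = -0.3255
  θ3 = atan2(B,A) + arccos(C/0.4912) = 1.0466

θ₁ = 1.3085, θ₂ = 0.2615, θ₃ = 1.0466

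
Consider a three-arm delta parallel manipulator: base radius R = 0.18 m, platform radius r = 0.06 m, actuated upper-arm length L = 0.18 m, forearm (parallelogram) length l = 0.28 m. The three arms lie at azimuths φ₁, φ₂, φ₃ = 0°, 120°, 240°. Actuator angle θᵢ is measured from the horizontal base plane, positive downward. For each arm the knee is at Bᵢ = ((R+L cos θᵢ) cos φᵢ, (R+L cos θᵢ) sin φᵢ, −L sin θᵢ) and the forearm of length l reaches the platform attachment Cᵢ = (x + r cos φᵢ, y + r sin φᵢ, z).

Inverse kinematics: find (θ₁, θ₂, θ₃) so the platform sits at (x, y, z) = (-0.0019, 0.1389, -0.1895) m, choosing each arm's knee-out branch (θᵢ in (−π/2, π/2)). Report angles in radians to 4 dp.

φ1=0.0° → target in arm frame (-0.0019, 0.1389)
  A=0.1219, B=-0.1895, C=(l²−L²−A²−y'²−z²)/(2L)=-0.0668
  θ1 = atan2(B,A) + arccos(C/0.2253) = 0.8728
arm 2 (φ=120.0°): x'=0.1212, y'=-0.0678
  A cos θ + B sin θ = C:  -0.0012·cos θ + -0.1895·sin θ = 0.0153
  γ=atan2(-0.1895,-0.0012)=-1.5773;  ψ=arccos(0.0805)=1.4902;  θ2=γ+ψ≈-0.0871
φ3=240.0° → target in arm frame (-0.1193, -0.0711)
  A=0.2393, B=-0.1895, C=(l²−L²−A²−y'²−z²)/(2L)=-0.1451
  θ3 = atan2(B,A) + arccos(C/0.3053) = 1.3965

θ₁ = 0.8728, θ₂ = -0.0871, θ₃ = 1.3965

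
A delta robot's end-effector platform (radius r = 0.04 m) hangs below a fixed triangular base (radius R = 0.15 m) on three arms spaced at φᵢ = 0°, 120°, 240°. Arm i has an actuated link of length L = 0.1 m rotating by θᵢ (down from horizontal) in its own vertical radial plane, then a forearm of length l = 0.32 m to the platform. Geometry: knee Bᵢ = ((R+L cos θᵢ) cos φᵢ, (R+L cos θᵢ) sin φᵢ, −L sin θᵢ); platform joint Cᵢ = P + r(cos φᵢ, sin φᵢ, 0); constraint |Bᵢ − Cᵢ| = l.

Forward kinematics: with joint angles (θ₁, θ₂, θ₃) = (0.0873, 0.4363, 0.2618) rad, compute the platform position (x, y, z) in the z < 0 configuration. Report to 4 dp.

φ1=0.0°: virtual centre (0.2096, 0.0000, -0.0087), radius l
S2 = (0.2006·cos120.0°, 0.2006·sin120.0°, -0.0423) = (-0.1003, 0.1738, -0.0423)
arm 3 at φ=240.0°: e+L cos θ3 = 0.2066;  S3 = (-0.1033, -0.1789, -0.0259)
eliminate P² terms by subtracting sphere 1 from 2 and 3
linear system: -0.6199x+0.3475y = -0.0020−-0.0671z; -0.6258x+-0.3578y = -0.0007−-0.0343z
Cramer: x(z) = 0.0021-0.0818z;  y(z) = -0.0019+0.0471z
into |P−S₁|² = l²: 1.0089z² + 0.0512z + -0.0593 = 0;  Δ = 0.2418;  z = -0.2691 or 0.2183 → z<0 root = -0.2691
x = 0.0241, y = -0.0146

(0.0241, -0.0146, -0.2691)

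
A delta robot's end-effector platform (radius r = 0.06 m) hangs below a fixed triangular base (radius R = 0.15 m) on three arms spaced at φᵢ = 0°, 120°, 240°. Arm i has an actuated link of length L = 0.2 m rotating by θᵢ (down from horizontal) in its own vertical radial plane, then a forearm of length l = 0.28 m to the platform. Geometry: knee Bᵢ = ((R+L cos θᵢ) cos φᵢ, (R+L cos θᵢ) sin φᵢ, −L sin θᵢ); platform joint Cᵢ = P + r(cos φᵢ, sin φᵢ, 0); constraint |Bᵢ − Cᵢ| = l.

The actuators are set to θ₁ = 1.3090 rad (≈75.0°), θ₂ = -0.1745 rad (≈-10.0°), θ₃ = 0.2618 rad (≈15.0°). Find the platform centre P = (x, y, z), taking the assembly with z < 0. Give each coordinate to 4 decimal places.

(-0.1302, 0.0231, -0.1309)

φ1=0.0°: virtual centre (0.1418, 0.0000, -0.1932), radius l
φ2=120.0°: virtual centre (-0.1435, 0.2485, 0.0347), radius l
φ3=240.0°: virtual centre (-0.1416, -0.2452, -0.0518), radius l
subtract pairs → two planes through P
[-0.5705 0.4970 0.4558]·P = 0.0261;  [-0.5667 -0.4905 0.2828]·P = 0.0255
det = 0.5615;  x = -0.0454+0.6485z,  y = 0.0005+-0.1727z
into |P−S₁|² = l²: 1.4504z² + 0.1435z + -0.0061 = 0;  Δ = 0.0558;  z = -0.1309 or 0.0319 → z<0 root = -0.1309
x = -0.1302, y = 0.0231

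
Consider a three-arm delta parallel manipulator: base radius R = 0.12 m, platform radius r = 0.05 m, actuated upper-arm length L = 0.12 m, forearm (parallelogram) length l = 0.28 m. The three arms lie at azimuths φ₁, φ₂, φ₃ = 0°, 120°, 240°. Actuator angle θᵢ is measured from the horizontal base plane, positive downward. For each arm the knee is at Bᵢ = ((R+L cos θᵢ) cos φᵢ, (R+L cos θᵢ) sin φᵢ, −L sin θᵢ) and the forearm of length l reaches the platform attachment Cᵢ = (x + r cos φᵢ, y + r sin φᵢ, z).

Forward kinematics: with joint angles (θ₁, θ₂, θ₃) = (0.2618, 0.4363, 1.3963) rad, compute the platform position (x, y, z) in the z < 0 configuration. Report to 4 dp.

φ1=0.0°: virtual centre (0.1859, 0.0000, -0.0311), radius l
O2 = (0.1788·cos120.0°, 0.1788·sin120.0°, -0.0507) = (-0.0894, 0.1548, -0.0507)
O3 = (0.0908·cos240.0°, 0.0908·sin240.0°, -0.1182) = (-0.0454, -0.0787, -0.1182)
eliminate P² terms by subtracting sphere 1 from 2 and 3
linear system: -0.5506x+0.3096y = -0.0010−-0.0393z; -0.4627x+-0.1573y = -0.0133−-0.1742z
Cramer: x(z) = 0.0186-0.2616z;  y(z) = 0.0299-0.3382z
sphere 1 gives Az²+Bz+C=0 with A=1.1828, B=0.1294, C=-0.0486;  B²−4AC=0.2465;  roots -0.2646, 0.1552;  negative root z = -0.2646
x = 0.0878, y = 0.1194

(0.0878, 0.1194, -0.2646)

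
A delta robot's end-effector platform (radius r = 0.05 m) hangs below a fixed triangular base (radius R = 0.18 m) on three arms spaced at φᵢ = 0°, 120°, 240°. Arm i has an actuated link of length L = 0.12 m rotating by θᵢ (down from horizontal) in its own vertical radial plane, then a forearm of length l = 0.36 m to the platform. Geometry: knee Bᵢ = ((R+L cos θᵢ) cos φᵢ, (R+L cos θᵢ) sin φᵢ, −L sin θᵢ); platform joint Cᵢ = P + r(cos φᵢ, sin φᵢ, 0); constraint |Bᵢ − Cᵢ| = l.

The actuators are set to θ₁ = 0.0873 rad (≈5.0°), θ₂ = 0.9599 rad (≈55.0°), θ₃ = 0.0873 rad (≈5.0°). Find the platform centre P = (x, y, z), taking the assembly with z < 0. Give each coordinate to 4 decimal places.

(0.0505, -0.0876, -0.2974)

φ1=0.0°: virtual centre (0.2495, 0.0000, -0.0105), radius l
centre 2 = (0.1988·cos120.0°, 0.1988·sin120.0°, -0.0983) = (-0.0994, 0.1722, -0.0983)
centre 3 = (0.2495·cos240.0°, 0.2495·sin240.0°, -0.0105) = (-0.1248, -0.2161, -0.0105)
eliminate P² terms by subtracting sphere 1 from 2 and 3
linear system: -0.6979x+0.3444y = -0.0132−-0.1757z; -0.7486x+-0.4322y = 0.0000−0.0000z
Cramer: x(z) = 0.0102-0.1357z;  y(z) = -0.0176+0.2351z
quadratic in z: (1.0737)z²+(0.0776)z+(-0.0719)=0, √Δ=0.5610 → z ∈ {-0.2974, 0.2251}; z = -0.2974 (taking z<0)
x = 0.0505, y = -0.0876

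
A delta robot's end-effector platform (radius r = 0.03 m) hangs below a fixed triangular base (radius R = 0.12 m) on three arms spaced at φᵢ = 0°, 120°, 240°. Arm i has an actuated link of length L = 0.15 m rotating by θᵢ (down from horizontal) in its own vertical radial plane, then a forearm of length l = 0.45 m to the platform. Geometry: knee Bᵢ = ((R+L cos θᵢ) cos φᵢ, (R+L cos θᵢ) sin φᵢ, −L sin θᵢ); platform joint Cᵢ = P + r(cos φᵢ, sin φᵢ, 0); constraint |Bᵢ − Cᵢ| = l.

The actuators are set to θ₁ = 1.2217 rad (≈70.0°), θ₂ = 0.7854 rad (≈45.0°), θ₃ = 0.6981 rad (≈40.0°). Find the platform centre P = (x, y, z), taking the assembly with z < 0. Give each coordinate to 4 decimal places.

(-0.1067, -0.0153, -0.5162)

arm 1 at φ=0.0°: e+L cos θ1 = 0.1413;  S1 = (0.1413, 0.0000, -0.1410)
S2 = (0.1961·cos120.0°, 0.1961·sin120.0°, -0.1061) = (-0.0980, 0.1698, -0.1061)
φ3=240.0°: virtual centre (-0.1025, -0.1775, -0.0964), radius l
subtract pairs → two planes through P
linear system: -0.4787x+0.3396y = 0.0099−0.0698z; -0.4875x+-0.3549y = 0.0114−0.0891z
det = 0.3355;  x = -0.0220+0.1640z,  y = -0.0020+0.0257z
sphere 1 gives Az²+Bz+C=0 with A=1.0276, B=0.2282, C=-0.1560;  B²−4AC=0.6931;  roots -0.5162, 0.2940;  negative root z = -0.5162
x = -0.1067, y = -0.0153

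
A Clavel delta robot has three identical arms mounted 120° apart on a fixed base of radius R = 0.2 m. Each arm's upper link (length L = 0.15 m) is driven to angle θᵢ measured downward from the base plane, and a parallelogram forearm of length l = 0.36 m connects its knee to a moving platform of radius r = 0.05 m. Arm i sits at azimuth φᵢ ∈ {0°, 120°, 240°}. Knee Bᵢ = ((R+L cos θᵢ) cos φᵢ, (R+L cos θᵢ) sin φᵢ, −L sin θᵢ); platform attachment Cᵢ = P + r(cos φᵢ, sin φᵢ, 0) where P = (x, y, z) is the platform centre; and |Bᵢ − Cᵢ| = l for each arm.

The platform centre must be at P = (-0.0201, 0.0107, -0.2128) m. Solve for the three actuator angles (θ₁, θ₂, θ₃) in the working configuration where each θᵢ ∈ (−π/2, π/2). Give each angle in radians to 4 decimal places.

φ1=0.0° → target in arm frame (-0.0201, 0.0107)
  A cos θ + B sin θ = C:  0.1701·cos θ + -0.2128·sin θ = 0.1092
  √(A²+B²)=0.2724;  θ1 = -0.8965+1.1583 ≈ 0.2618
φ2=120.0° → target in arm frame (0.0193, 0.0121)
  A cos θ + B sin θ = C:  0.1307·cos θ + -0.2128·sin θ = 0.1486
  θ2 = atan2(B,A) + arccos(C/0.2497) = -0.0868
arm 3 (φ=240.0°): x'=0.0008, y'=-0.0228
  A cos θ + B sin θ = C:  0.1492·cos θ + -0.2128·sin θ = 0.1301
  √(A²+B²)=0.2599;  θ3 = -0.9593+1.0465 ≈ 0.0872

θ₁ = 0.2618, θ₂ = -0.0868, θ₃ = 0.0872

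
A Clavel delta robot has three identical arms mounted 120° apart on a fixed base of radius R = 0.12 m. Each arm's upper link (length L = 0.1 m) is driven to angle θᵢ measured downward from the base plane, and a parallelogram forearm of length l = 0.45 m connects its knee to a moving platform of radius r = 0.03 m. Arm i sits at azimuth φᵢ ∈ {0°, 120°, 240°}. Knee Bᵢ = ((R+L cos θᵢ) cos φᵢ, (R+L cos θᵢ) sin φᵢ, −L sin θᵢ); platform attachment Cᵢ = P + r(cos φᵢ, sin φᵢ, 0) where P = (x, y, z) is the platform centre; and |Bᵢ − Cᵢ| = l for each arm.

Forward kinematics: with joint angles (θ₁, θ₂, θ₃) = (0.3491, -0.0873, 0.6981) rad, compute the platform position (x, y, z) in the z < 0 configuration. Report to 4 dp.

φ1=0.0°: virtual centre (0.1840, 0.0000, -0.0342), radius l
φ2=120.0°: virtual centre (-0.0948, 0.1642, 0.0087), radius l
centre 3 = (0.1666·cos240.0°, 0.1666·sin240.0°, -0.0643) = (-0.0833, -0.1443, -0.0643)
eliminate P² terms by subtracting sphere 1 from 2 and 3
linear system: -0.5576x+0.3284y = 0.0010−0.0858z; -0.5345x+-0.2886y = -0.0031−-0.0601z
det = 0.3365;  x = 0.0022+0.0149z,  y = 0.0068+-0.2361z
into |P−centre ₁|² = l²: 1.0559z² + 0.0598z + -0.1682 = 0;  Δ = 0.7142;  z = -0.4285 or 0.3719 → z<0 root = -0.4285
x = -0.0042, y = 0.1079

(-0.0042, 0.1079, -0.4285)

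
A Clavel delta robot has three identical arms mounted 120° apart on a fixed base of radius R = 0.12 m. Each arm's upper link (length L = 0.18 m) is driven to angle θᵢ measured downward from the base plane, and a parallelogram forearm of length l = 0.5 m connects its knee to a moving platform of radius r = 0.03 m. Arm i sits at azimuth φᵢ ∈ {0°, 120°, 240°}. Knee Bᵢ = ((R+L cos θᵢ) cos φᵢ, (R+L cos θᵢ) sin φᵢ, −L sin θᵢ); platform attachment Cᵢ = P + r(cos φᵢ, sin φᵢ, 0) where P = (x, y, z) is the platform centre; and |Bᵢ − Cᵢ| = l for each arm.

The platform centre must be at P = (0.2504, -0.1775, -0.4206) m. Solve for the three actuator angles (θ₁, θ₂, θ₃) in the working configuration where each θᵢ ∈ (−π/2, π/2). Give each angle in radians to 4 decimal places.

φ1=0.0° → target in arm frame (0.2504, -0.1775)
  A=-0.1604, B=-0.4206, C=(l²−L²−A²−y'²−z²)/(2L)=-0.0459
  γ=atan2(-0.4206,-0.1604)=-1.9351;  ψ=arccos(-0.1021)=1.6730;  θ1=γ+ψ≈-0.2621
arm 2 (φ=120.0°): x'=-0.2789, y'=-0.1281
  A=0.3689, B=-0.4206, C=(l²−L²−A²−y'²−z²)/(2L)=-0.3106
  γ=atan2(-0.4206,0.3689)=-0.8508;  ψ=arccos(-0.5552)=2.1594;  θ2=γ+ψ≈1.3086
rotate P by −φ3: (0.0285, 0.3056, -0.4206)
  A cos θ + B sin θ = C:  0.0615·cos θ + -0.4206·sin θ = -0.1569
  γ=atan2(-0.4206,0.0615)=-1.4257;  ψ=arccos(-0.3691)=1.9488;  θ3=γ+ψ≈0.5232

θ₁ = -0.2621, θ₂ = 1.3086, θ₃ = 0.5232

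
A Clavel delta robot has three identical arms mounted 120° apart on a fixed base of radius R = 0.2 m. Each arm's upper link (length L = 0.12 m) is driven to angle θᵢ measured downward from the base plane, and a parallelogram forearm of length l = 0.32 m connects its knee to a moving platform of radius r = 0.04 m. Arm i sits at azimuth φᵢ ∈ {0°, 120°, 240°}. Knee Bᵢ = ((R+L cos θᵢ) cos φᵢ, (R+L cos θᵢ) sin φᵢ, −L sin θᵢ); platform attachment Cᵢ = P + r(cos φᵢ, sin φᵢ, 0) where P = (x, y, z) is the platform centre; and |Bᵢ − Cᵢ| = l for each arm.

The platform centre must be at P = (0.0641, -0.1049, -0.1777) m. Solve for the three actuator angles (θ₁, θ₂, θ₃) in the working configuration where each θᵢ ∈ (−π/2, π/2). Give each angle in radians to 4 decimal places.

θ₁ = -0.3493, θ₂ = 1.3089, θ₃ = -0.2625

rotate P by −φ1: (0.0641, -0.1049, -0.1777)
  A cos θ + B sin θ = C:  0.0959·cos θ + -0.1777·sin θ = 0.1509
  θ1 = atan2(B,A) + arccos(C/0.2019) = -0.3493
rotate P by −φ2: (-0.1229, -0.0031, -0.1777)
  e−x'=0.2829;  (l²−L²−(e−x')²−y'²−z²)/2L = -0.0984
  θ2 = atan2(B,A) + arccos(C/0.3341) = 1.3089
φ3=240.0° → target in arm frame (0.0588, 0.1080)
  A cos θ + B sin θ = C:  0.1012·cos θ + -0.1777·sin θ = 0.1439
  γ=atan2(-0.1777,0.1012)=-1.0531;  ψ=arccos(0.7034)=0.7906;  θ3=γ+ψ≈-0.2625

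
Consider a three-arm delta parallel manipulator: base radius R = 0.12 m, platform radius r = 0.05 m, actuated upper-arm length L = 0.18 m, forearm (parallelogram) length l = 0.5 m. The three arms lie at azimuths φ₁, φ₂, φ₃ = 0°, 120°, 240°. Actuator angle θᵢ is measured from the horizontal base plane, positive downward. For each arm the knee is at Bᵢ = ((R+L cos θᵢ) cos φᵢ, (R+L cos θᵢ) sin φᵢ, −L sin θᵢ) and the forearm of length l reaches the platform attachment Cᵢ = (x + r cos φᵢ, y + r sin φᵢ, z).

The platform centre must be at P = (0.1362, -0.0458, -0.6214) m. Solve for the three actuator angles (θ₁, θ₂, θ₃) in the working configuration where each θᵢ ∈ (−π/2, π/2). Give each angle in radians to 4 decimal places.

arm 1 (φ=0.0°): x'=0.1362, y'=-0.0458
  e−x'=-0.0662;  (l²−L²−(e−x')²−y'²−z²)/2L = -0.4862
  γ=atan2(-0.6214,-0.0662)=-1.6769;  ψ=arccos(-0.7780)=2.4622;  θ1=γ+ψ≈0.7853
arm 2 (φ=120.0°): x'=-0.1078, y'=-0.0951
  A cos θ + B sin θ = C:  0.1778·cos θ + -0.6214·sin θ = -0.5810
  √(A²+B²)=0.6463;  θ2 = -1.2922+2.6882 ≈ 1.3961
φ3=240.0° → target in arm frame (-0.0284, 0.1409)
  e−x'=0.0984;  (l²−L²−(e−x')²−y'²−z²)/2L = -0.5502
  γ=atan2(-0.6214,0.0984)=-1.4137;  ψ=arccos(-0.8745)=2.6352;  θ3=γ+ψ≈1.2215

θ₁ = 0.7853, θ₂ = 1.3961, θ₃ = 1.2215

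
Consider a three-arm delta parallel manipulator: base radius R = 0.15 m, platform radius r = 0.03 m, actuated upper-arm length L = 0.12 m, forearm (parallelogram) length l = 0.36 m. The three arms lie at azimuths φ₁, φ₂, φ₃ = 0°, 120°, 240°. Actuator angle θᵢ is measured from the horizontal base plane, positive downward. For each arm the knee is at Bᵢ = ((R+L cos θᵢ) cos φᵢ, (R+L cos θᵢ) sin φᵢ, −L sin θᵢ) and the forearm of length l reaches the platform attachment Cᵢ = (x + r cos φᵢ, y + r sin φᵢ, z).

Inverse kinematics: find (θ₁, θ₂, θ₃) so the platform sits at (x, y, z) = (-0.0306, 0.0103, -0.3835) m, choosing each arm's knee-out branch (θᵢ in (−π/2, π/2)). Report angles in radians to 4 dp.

rotate P by −φ1: (-0.0306, 0.0103, -0.3835)
  e−x'=0.1506;  (l²−L²−(e−x')²−y'²−z²)/2L = -0.2277
  θ1 = atan2(B,A) + arccos(C/0.4120) = 0.9599
rotate P by −φ2: (0.0242, 0.0214, -0.3835)
  A=0.0958, B=-0.3835, C=(l²−L²−A²−y'²−z²)/(2L)=-0.1729
  √(A²+B²)=0.3953;  θ2 = -1.3261+2.0236 ≈ 0.6975
rotate P by −φ3: (0.0064, -0.0317, -0.3835)
  e−x'=0.1136;  (l²−L²−(e−x')²−y'²−z²)/2L = -0.1908
  √(A²+B²)=0.4000;  θ3 = -1.2828+2.0680 ≈ 0.7852

θ₁ = 0.9599, θ₂ = 0.6975, θ₃ = 0.7852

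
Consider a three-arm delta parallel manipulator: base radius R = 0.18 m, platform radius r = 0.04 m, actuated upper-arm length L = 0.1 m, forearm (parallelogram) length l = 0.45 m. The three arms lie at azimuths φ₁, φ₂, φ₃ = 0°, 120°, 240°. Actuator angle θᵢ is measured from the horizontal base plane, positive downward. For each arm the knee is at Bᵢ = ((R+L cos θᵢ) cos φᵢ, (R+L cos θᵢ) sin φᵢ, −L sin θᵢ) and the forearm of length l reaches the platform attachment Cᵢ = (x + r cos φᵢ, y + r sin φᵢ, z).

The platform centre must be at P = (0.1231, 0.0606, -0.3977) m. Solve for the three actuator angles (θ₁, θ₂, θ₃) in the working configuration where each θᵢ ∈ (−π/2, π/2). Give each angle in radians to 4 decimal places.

arm 1 (φ=0.0°): x'=0.1231, y'=0.0606
  A cos θ + B sin θ = C:  0.0169·cos θ + -0.3977·sin θ = 0.1519
  γ=atan2(-0.3977,0.0169)=-1.5283;  ψ=arccos(0.3816)=1.1793;  θ1=γ+ψ≈-0.3490
rotate P by −φ2: (-0.0091, -0.1369, -0.3977)
  A cos θ + B sin θ = C:  0.1491·cos θ + -0.3977·sin θ = -0.0332
  θ2 = atan2(B,A) + arccos(C/0.4247) = 0.4368
arm 3 (φ=240.0°): x'=-0.1140, y'=0.0763
  A cos θ + B sin θ = C:  0.2540·cos θ + -0.3977·sin θ = -0.1801
  γ=atan2(-0.3977,0.2540)=-1.0024;  ψ=arccos(-0.3816)=1.9624;  θ3=γ+ψ≈0.9600

θ₁ = -0.3490, θ₂ = 0.4368, θ₃ = 0.9600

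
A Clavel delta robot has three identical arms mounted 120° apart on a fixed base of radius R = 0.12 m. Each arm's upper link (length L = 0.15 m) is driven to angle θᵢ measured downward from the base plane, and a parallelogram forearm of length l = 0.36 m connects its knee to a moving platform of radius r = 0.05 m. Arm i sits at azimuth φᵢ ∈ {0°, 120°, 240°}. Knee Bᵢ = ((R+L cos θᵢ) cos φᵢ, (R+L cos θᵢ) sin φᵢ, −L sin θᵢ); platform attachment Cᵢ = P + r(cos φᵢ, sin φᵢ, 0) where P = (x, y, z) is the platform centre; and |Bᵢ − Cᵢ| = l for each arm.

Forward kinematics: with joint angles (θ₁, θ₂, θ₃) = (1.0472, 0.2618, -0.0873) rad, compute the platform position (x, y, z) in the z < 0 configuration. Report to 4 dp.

arm 1 at φ=0.0°: ρ1 = 0.1450;  centre 1 = (0.1450, 0.0000, -0.1299)
arm 2 at φ=120.0°: ρ2 = 0.2149;  centre 2 = (-0.1074, 0.1861, -0.0388)
centre 3 = (0.2194·cos240.0°, 0.2194·sin240.0°, 0.0131) = (-0.1097, -0.1900, 0.0131)
eliminate P² terms by subtracting sphere 1 from 2 and 3
plane₁₂: -0.5049x+0.3722y+0.1822z = 0.0098
Cramer: x(z) = -0.0199+0.4605z;  y(z) = -0.0007+0.1352z
into |P−centre ₁|² = l²: 1.2303z² + 0.1077z + -0.0855 = 0;  Δ = 0.4325;  z = -0.3111 or 0.2235 → z<0 root = -0.3111
x = -0.1631, y = -0.0428

(-0.1631, -0.0428, -0.3111)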